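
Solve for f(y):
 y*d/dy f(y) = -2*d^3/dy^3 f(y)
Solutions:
 f(y) = C1 + Integral(C2*airyai(-2^(2/3)*y/2) + C3*airybi(-2^(2/3)*y/2), y)


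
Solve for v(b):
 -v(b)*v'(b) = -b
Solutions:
 v(b) = -sqrt(C1 + b^2)
 v(b) = sqrt(C1 + b^2)


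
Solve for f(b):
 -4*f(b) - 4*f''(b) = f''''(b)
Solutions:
 f(b) = (C1 + C2*b)*sin(sqrt(2)*b) + (C3 + C4*b)*cos(sqrt(2)*b)


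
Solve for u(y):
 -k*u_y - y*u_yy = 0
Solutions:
 u(y) = C1 + y^(1 - re(k))*(C2*sin(log(y)*Abs(im(k))) + C3*cos(log(y)*im(k)))


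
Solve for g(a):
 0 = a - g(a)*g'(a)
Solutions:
 g(a) = -sqrt(C1 + a^2)
 g(a) = sqrt(C1 + a^2)


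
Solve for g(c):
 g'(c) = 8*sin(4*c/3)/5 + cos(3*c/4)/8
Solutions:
 g(c) = C1 + sin(3*c/4)/6 - 6*cos(4*c/3)/5


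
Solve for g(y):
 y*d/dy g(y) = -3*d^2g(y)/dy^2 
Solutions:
 g(y) = C1 + C2*erf(sqrt(6)*y/6)


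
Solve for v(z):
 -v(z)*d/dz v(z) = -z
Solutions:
 v(z) = -sqrt(C1 + z^2)
 v(z) = sqrt(C1 + z^2)


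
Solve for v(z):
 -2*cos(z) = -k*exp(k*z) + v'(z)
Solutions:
 v(z) = C1 + exp(k*z) - 2*sin(z)


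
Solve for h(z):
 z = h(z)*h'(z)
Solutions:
 h(z) = -sqrt(C1 + z^2)
 h(z) = sqrt(C1 + z^2)


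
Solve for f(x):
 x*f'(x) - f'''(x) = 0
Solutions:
 f(x) = C1 + Integral(C2*airyai(x) + C3*airybi(x), x)


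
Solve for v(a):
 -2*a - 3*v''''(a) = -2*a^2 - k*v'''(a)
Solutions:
 v(a) = C1 + C2*a + C3*a^2 + C4*exp(a*k/3) - a^5/(30*k) + a^4*(1 - 6/k)/(12*k) + a^3*(1 - 6/k)/k^2


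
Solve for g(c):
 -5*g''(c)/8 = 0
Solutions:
 g(c) = C1 + C2*c


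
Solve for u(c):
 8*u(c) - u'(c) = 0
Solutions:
 u(c) = C1*exp(8*c)


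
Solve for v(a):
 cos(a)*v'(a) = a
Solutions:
 v(a) = C1 + Integral(a/cos(a), a)


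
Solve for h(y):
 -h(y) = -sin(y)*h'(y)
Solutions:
 h(y) = C1*sqrt(cos(y) - 1)/sqrt(cos(y) + 1)


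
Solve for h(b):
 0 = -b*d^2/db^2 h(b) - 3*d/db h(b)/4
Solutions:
 h(b) = C1 + C2*b^(1/4)


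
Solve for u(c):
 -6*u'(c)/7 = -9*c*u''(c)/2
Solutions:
 u(c) = C1 + C2*c^(25/21)


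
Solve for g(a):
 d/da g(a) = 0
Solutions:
 g(a) = C1


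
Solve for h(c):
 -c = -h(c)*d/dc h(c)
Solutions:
 h(c) = -sqrt(C1 + c^2)
 h(c) = sqrt(C1 + c^2)


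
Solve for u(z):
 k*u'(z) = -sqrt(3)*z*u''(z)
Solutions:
 u(z) = C1 + z^(-sqrt(3)*re(k)/3 + 1)*(C2*sin(sqrt(3)*log(z)*Abs(im(k))/3) + C3*cos(sqrt(3)*log(z)*im(k)/3))


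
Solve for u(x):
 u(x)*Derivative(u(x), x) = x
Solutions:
 u(x) = -sqrt(C1 + x^2)
 u(x) = sqrt(C1 + x^2)


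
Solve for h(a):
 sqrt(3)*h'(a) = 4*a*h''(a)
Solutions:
 h(a) = C1 + C2*a^(sqrt(3)/4 + 1)


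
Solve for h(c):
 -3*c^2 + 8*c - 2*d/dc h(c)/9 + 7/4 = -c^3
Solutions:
 h(c) = C1 + 9*c^4/8 - 9*c^3/2 + 18*c^2 + 63*c/8


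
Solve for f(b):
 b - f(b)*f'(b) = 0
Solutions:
 f(b) = -sqrt(C1 + b^2)
 f(b) = sqrt(C1 + b^2)


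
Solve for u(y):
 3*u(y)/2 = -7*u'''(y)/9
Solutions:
 u(y) = C3*exp(-3*14^(2/3)*y/14) + (C1*sin(3*14^(2/3)*sqrt(3)*y/28) + C2*cos(3*14^(2/3)*sqrt(3)*y/28))*exp(3*14^(2/3)*y/28)


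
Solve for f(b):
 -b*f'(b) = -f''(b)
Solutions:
 f(b) = C1 + C2*erfi(sqrt(2)*b/2)


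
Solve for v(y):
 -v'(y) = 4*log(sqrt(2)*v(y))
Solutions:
 Integral(1/(2*log(_y) + log(2)), (_y, v(y)))/2 = C1 - y


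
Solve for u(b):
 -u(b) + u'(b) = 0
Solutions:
 u(b) = C1*exp(b)


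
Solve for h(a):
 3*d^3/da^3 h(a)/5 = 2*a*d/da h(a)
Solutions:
 h(a) = C1 + Integral(C2*airyai(10^(1/3)*3^(2/3)*a/3) + C3*airybi(10^(1/3)*3^(2/3)*a/3), a)


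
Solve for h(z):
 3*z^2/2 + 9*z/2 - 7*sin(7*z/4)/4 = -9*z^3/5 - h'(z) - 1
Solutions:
 h(z) = C1 - 9*z^4/20 - z^3/2 - 9*z^2/4 - z - cos(7*z/4)


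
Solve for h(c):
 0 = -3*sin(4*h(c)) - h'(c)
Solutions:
 h(c) = -acos((-C1 - exp(24*c))/(C1 - exp(24*c)))/4 + pi/2
 h(c) = acos((-C1 - exp(24*c))/(C1 - exp(24*c)))/4


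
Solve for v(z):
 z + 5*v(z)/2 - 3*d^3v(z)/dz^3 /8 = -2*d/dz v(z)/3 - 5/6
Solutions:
 v(z) = C1*exp(-6^(1/3)*z*(8*6^(1/3)/(sqrt(160953) + 405)^(1/3) + (sqrt(160953) + 405)^(1/3))/18)*sin(2^(1/3)*3^(1/6)*z*(-3^(2/3)*(sqrt(160953) + 405)^(1/3) + 24*2^(1/3)/(sqrt(160953) + 405)^(1/3))/18) + C2*exp(-6^(1/3)*z*(8*6^(1/3)/(sqrt(160953) + 405)^(1/3) + (sqrt(160953) + 405)^(1/3))/18)*cos(2^(1/3)*3^(1/6)*z*(-3^(2/3)*(sqrt(160953) + 405)^(1/3) + 24*2^(1/3)/(sqrt(160953) + 405)^(1/3))/18) + C3*exp(6^(1/3)*z*(8*6^(1/3)/(sqrt(160953) + 405)^(1/3) + (sqrt(160953) + 405)^(1/3))/9) - 2*z/5 - 17/75


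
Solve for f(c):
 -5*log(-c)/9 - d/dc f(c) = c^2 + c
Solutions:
 f(c) = C1 - c^3/3 - c^2/2 - 5*c*log(-c)/9 + 5*c/9


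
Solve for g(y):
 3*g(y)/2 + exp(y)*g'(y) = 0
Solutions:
 g(y) = C1*exp(3*exp(-y)/2)


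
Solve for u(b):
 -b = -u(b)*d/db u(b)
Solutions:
 u(b) = -sqrt(C1 + b^2)
 u(b) = sqrt(C1 + b^2)


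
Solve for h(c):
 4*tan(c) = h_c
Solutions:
 h(c) = C1 - 4*log(cos(c))


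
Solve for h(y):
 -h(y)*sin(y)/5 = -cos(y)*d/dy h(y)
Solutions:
 h(y) = C1/cos(y)^(1/5)


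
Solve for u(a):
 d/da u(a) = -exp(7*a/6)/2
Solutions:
 u(a) = C1 - 3*exp(7*a/6)/7


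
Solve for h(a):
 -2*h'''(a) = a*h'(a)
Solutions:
 h(a) = C1 + Integral(C2*airyai(-2^(2/3)*a/2) + C3*airybi(-2^(2/3)*a/2), a)


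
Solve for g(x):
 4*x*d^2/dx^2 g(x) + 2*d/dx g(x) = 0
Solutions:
 g(x) = C1 + C2*sqrt(x)


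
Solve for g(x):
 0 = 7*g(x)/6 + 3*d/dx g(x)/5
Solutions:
 g(x) = C1*exp(-35*x/18)


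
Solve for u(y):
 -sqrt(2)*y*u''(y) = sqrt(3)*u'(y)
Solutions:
 u(y) = C1 + C2*y^(1 - sqrt(6)/2)


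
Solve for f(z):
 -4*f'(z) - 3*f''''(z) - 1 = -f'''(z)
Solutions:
 f(z) = C1 + C4*exp(-z) - z/4 + (C2*sin(2*sqrt(2)*z/3) + C3*cos(2*sqrt(2)*z/3))*exp(2*z/3)


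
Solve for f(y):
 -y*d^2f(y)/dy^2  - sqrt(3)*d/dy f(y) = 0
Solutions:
 f(y) = C1 + C2*y^(1 - sqrt(3))


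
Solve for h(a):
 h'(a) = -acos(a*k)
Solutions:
 h(a) = C1 - Piecewise((a*acos(a*k) - sqrt(-a^2*k^2 + 1)/k, Ne(k, 0)), (pi*a/2, True))


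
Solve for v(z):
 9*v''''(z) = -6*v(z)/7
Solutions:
 v(z) = (C1*sin(42^(3/4)*z/42) + C2*cos(42^(3/4)*z/42))*exp(-42^(3/4)*z/42) + (C3*sin(42^(3/4)*z/42) + C4*cos(42^(3/4)*z/42))*exp(42^(3/4)*z/42)


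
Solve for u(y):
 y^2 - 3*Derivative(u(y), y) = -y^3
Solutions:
 u(y) = C1 + y^4/12 + y^3/9


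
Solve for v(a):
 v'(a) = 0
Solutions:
 v(a) = C1


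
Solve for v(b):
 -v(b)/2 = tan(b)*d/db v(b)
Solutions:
 v(b) = C1/sqrt(sin(b))


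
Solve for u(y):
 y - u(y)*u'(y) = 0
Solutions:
 u(y) = -sqrt(C1 + y^2)
 u(y) = sqrt(C1 + y^2)


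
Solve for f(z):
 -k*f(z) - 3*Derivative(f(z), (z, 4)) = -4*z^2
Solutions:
 f(z) = C1*exp(-3^(3/4)*z*(-k)^(1/4)/3) + C2*exp(3^(3/4)*z*(-k)^(1/4)/3) + C3*exp(-3^(3/4)*I*z*(-k)^(1/4)/3) + C4*exp(3^(3/4)*I*z*(-k)^(1/4)/3) + 4*z^2/k


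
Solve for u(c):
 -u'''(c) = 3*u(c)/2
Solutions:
 u(c) = C3*exp(-2^(2/3)*3^(1/3)*c/2) + (C1*sin(2^(2/3)*3^(5/6)*c/4) + C2*cos(2^(2/3)*3^(5/6)*c/4))*exp(2^(2/3)*3^(1/3)*c/4)


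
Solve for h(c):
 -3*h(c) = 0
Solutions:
 h(c) = 0


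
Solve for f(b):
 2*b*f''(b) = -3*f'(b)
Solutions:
 f(b) = C1 + C2/sqrt(b)


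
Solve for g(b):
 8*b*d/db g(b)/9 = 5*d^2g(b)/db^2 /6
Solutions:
 g(b) = C1 + C2*erfi(2*sqrt(30)*b/15)


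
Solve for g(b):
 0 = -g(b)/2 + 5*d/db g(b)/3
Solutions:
 g(b) = C1*exp(3*b/10)


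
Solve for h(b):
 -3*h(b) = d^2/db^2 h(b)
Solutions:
 h(b) = C1*sin(sqrt(3)*b) + C2*cos(sqrt(3)*b)


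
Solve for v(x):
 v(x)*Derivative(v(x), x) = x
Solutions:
 v(x) = -sqrt(C1 + x^2)
 v(x) = sqrt(C1 + x^2)


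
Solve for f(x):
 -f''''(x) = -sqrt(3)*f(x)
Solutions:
 f(x) = C1*exp(-3^(1/8)*x) + C2*exp(3^(1/8)*x) + C3*sin(3^(1/8)*x) + C4*cos(3^(1/8)*x)


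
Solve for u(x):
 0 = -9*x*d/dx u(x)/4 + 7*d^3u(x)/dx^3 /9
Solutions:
 u(x) = C1 + Integral(C2*airyai(3*294^(1/3)*x/14) + C3*airybi(3*294^(1/3)*x/14), x)


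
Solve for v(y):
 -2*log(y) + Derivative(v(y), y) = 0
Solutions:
 v(y) = C1 + 2*y*log(y) - 2*y


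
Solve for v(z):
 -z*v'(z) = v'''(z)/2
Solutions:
 v(z) = C1 + Integral(C2*airyai(-2^(1/3)*z) + C3*airybi(-2^(1/3)*z), z)


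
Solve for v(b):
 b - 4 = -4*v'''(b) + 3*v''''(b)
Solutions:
 v(b) = C1 + C2*b + C3*b^2 + C4*exp(4*b/3) - b^4/96 + 13*b^3/96


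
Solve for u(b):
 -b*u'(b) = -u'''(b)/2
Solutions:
 u(b) = C1 + Integral(C2*airyai(2^(1/3)*b) + C3*airybi(2^(1/3)*b), b)


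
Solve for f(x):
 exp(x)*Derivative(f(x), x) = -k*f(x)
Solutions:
 f(x) = C1*exp(k*exp(-x))


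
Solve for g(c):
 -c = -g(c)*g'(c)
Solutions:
 g(c) = -sqrt(C1 + c^2)
 g(c) = sqrt(C1 + c^2)


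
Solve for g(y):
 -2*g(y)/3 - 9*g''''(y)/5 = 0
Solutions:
 g(y) = (C1*sin(15^(1/4)*2^(3/4)*y/6) + C2*cos(15^(1/4)*2^(3/4)*y/6))*exp(-15^(1/4)*2^(3/4)*y/6) + (C3*sin(15^(1/4)*2^(3/4)*y/6) + C4*cos(15^(1/4)*2^(3/4)*y/6))*exp(15^(1/4)*2^(3/4)*y/6)


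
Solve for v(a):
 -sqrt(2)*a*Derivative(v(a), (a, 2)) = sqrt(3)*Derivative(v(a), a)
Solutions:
 v(a) = C1 + C2*a^(1 - sqrt(6)/2)


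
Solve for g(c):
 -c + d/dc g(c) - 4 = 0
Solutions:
 g(c) = C1 + c^2/2 + 4*c


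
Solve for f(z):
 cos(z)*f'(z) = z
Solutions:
 f(z) = C1 + Integral(z/cos(z), z)


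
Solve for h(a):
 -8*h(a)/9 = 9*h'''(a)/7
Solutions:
 h(a) = C3*exp(-2*3^(2/3)*7^(1/3)*a/9) + (C1*sin(3^(1/6)*7^(1/3)*a/3) + C2*cos(3^(1/6)*7^(1/3)*a/3))*exp(3^(2/3)*7^(1/3)*a/9)


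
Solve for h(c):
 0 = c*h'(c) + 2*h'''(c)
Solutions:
 h(c) = C1 + Integral(C2*airyai(-2^(2/3)*c/2) + C3*airybi(-2^(2/3)*c/2), c)


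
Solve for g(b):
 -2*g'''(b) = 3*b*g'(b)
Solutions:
 g(b) = C1 + Integral(C2*airyai(-2^(2/3)*3^(1/3)*b/2) + C3*airybi(-2^(2/3)*3^(1/3)*b/2), b)


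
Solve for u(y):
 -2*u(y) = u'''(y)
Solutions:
 u(y) = C3*exp(-2^(1/3)*y) + (C1*sin(2^(1/3)*sqrt(3)*y/2) + C2*cos(2^(1/3)*sqrt(3)*y/2))*exp(2^(1/3)*y/2)


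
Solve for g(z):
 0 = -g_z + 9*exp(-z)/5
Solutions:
 g(z) = C1 - 9*exp(-z)/5


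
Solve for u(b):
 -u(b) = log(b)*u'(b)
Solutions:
 u(b) = C1*exp(-li(b))


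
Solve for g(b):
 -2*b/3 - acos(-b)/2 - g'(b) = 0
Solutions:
 g(b) = C1 - b^2/3 - b*acos(-b)/2 - sqrt(1 - b^2)/2


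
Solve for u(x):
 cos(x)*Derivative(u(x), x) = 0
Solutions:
 u(x) = C1


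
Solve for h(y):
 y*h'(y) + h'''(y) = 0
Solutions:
 h(y) = C1 + Integral(C2*airyai(-y) + C3*airybi(-y), y)


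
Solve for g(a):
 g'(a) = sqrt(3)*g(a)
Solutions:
 g(a) = C1*exp(sqrt(3)*a)


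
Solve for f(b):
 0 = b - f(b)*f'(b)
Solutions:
 f(b) = -sqrt(C1 + b^2)
 f(b) = sqrt(C1 + b^2)


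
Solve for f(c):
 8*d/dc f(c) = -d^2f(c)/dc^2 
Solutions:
 f(c) = C1 + C2*exp(-8*c)


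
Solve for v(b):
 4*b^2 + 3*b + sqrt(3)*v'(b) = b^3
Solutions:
 v(b) = C1 + sqrt(3)*b^4/12 - 4*sqrt(3)*b^3/9 - sqrt(3)*b^2/2


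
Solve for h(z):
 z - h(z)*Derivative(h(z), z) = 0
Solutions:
 h(z) = -sqrt(C1 + z^2)
 h(z) = sqrt(C1 + z^2)


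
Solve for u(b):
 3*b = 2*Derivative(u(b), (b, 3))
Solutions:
 u(b) = C1 + C2*b + C3*b^2 + b^4/16


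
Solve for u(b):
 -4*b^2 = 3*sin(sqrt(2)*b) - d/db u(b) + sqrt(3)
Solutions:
 u(b) = C1 + 4*b^3/3 + sqrt(3)*b - 3*sqrt(2)*cos(sqrt(2)*b)/2


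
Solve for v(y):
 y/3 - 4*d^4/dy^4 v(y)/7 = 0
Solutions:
 v(y) = C1 + C2*y + C3*y^2 + C4*y^3 + 7*y^5/1440


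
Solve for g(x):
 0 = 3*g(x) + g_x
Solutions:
 g(x) = C1*exp(-3*x)


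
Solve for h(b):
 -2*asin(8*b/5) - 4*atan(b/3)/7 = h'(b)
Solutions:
 h(b) = C1 - 2*b*asin(8*b/5) - 4*b*atan(b/3)/7 - sqrt(25 - 64*b^2)/4 + 6*log(b^2 + 9)/7


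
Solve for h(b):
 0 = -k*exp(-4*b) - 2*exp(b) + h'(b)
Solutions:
 h(b) = C1 - k*exp(-4*b)/4 + 2*exp(b)


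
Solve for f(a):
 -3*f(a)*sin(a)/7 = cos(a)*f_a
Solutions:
 f(a) = C1*cos(a)^(3/7)


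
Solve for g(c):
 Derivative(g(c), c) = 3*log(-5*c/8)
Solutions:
 g(c) = C1 + 3*c*log(-c) + 3*c*(-3*log(2) - 1 + log(5))


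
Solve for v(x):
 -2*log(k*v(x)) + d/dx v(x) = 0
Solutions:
 li(k*v(x))/k = C1 + 2*x


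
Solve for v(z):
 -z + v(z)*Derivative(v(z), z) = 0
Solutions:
 v(z) = -sqrt(C1 + z^2)
 v(z) = sqrt(C1 + z^2)


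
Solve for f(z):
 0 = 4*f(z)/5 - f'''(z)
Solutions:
 f(z) = C3*exp(10^(2/3)*z/5) + (C1*sin(10^(2/3)*sqrt(3)*z/10) + C2*cos(10^(2/3)*sqrt(3)*z/10))*exp(-10^(2/3)*z/10)


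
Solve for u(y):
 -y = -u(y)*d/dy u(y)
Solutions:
 u(y) = -sqrt(C1 + y^2)
 u(y) = sqrt(C1 + y^2)


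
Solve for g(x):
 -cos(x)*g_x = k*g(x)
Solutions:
 g(x) = C1*exp(k*(log(sin(x) - 1) - log(sin(x) + 1))/2)


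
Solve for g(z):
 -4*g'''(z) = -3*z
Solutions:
 g(z) = C1 + C2*z + C3*z^2 + z^4/32


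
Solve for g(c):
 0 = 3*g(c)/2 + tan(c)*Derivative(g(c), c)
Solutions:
 g(c) = C1/sin(c)^(3/2)


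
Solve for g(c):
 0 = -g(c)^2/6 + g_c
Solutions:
 g(c) = -6/(C1 + c)


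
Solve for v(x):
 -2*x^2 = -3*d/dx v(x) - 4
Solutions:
 v(x) = C1 + 2*x^3/9 - 4*x/3


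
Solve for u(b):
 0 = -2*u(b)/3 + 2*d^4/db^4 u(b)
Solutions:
 u(b) = C1*exp(-3^(3/4)*b/3) + C2*exp(3^(3/4)*b/3) + C3*sin(3^(3/4)*b/3) + C4*cos(3^(3/4)*b/3)


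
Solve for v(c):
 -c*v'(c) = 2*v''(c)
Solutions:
 v(c) = C1 + C2*erf(c/2)


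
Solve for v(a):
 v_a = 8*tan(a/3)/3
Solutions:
 v(a) = C1 - 8*log(cos(a/3))


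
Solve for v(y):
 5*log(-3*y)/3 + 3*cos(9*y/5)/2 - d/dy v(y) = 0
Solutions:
 v(y) = C1 + 5*y*log(-y)/3 - 5*y/3 + 5*y*log(3)/3 + 5*sin(9*y/5)/6


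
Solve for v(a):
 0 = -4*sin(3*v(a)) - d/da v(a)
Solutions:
 v(a) = -acos((-C1 - exp(24*a))/(C1 - exp(24*a)))/3 + 2*pi/3
 v(a) = acos((-C1 - exp(24*a))/(C1 - exp(24*a)))/3


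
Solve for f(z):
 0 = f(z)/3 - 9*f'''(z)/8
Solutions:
 f(z) = C3*exp(2*z/3) + (C1*sin(sqrt(3)*z/3) + C2*cos(sqrt(3)*z/3))*exp(-z/3)


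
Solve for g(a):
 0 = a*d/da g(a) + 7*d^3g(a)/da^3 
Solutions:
 g(a) = C1 + Integral(C2*airyai(-7^(2/3)*a/7) + C3*airybi(-7^(2/3)*a/7), a)


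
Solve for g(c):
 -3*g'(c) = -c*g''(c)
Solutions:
 g(c) = C1 + C2*c^4


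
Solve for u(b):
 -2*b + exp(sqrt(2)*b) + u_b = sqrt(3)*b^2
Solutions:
 u(b) = C1 + sqrt(3)*b^3/3 + b^2 - sqrt(2)*exp(sqrt(2)*b)/2


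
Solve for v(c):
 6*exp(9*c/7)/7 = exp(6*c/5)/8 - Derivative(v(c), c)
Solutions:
 v(c) = C1 - 2*exp(9*c/7)/3 + 5*exp(6*c/5)/48


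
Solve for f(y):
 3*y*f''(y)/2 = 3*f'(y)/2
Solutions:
 f(y) = C1 + C2*y^2


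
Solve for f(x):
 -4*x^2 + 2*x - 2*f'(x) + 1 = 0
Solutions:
 f(x) = C1 - 2*x^3/3 + x^2/2 + x/2


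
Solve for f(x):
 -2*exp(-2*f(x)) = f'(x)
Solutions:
 f(x) = log(-sqrt(C1 - 4*x))
 f(x) = log(C1 - 4*x)/2


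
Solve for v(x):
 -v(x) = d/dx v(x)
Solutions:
 v(x) = C1*exp(-x)


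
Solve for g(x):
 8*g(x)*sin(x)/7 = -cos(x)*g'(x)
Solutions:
 g(x) = C1*cos(x)^(8/7)


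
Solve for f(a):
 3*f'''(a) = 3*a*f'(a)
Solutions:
 f(a) = C1 + Integral(C2*airyai(a) + C3*airybi(a), a)


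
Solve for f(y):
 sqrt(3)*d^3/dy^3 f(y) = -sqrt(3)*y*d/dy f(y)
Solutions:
 f(y) = C1 + Integral(C2*airyai(-y) + C3*airybi(-y), y)


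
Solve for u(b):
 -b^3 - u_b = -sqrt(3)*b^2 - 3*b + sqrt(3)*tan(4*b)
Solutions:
 u(b) = C1 - b^4/4 + sqrt(3)*b^3/3 + 3*b^2/2 + sqrt(3)*log(cos(4*b))/4


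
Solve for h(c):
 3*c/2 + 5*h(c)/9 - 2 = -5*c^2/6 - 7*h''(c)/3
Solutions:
 h(c) = C1*sin(sqrt(105)*c/21) + C2*cos(sqrt(105)*c/21) - 3*c^2/2 - 27*c/10 + 81/5


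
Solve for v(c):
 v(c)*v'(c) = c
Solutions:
 v(c) = -sqrt(C1 + c^2)
 v(c) = sqrt(C1 + c^2)


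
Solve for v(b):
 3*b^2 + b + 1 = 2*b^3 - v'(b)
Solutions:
 v(b) = C1 + b^4/2 - b^3 - b^2/2 - b


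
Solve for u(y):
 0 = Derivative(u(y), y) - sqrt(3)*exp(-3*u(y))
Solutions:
 u(y) = log(C1 + 3*sqrt(3)*y)/3
 u(y) = log((-3^(1/3) - 3^(5/6)*I)*(C1 + sqrt(3)*y)^(1/3)/2)
 u(y) = log((-3^(1/3) + 3^(5/6)*I)*(C1 + sqrt(3)*y)^(1/3)/2)


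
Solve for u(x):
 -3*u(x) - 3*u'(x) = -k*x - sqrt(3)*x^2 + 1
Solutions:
 u(x) = C1*exp(-x) + k*x/3 - k/3 + sqrt(3)*x^2/3 - 2*sqrt(3)*x/3 - 1/3 + 2*sqrt(3)/3


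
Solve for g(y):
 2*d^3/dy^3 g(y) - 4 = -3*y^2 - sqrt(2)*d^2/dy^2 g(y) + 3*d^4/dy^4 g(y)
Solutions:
 g(y) = C1 + C2*y + C3*exp(y*(1 - sqrt(1 + 3*sqrt(2)))/3) + C4*exp(y*(1 + sqrt(1 + 3*sqrt(2)))/3) - sqrt(2)*y^4/8 + y^3 + y^2*(-9/2 - 2*sqrt(2))


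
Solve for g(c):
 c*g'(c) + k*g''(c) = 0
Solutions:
 g(c) = C1 + C2*sqrt(k)*erf(sqrt(2)*c*sqrt(1/k)/2)


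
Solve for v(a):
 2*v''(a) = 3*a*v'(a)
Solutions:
 v(a) = C1 + C2*erfi(sqrt(3)*a/2)


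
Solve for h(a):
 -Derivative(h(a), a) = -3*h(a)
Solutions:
 h(a) = C1*exp(3*a)


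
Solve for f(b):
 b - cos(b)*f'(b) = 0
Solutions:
 f(b) = C1 + Integral(b/cos(b), b)


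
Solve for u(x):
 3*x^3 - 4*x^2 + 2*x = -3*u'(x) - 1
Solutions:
 u(x) = C1 - x^4/4 + 4*x^3/9 - x^2/3 - x/3


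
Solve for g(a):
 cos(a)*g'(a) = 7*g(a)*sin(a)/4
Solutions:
 g(a) = C1/cos(a)^(7/4)


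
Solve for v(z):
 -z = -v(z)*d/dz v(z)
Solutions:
 v(z) = -sqrt(C1 + z^2)
 v(z) = sqrt(C1 + z^2)


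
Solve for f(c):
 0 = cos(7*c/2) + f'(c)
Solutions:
 f(c) = C1 - 2*sin(7*c/2)/7


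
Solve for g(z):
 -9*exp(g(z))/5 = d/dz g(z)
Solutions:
 g(z) = log(1/(C1 + 9*z)) + log(5)


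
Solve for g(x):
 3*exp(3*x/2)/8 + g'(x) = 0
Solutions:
 g(x) = C1 - exp(3*x/2)/4


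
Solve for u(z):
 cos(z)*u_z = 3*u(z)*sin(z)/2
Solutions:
 u(z) = C1/cos(z)^(3/2)


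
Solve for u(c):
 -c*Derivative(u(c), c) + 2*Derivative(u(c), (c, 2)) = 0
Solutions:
 u(c) = C1 + C2*erfi(c/2)


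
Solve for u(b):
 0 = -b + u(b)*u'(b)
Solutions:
 u(b) = -sqrt(C1 + b^2)
 u(b) = sqrt(C1 + b^2)


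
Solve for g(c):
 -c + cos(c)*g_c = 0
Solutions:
 g(c) = C1 + Integral(c/cos(c), c)


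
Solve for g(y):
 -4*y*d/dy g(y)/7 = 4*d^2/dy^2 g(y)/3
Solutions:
 g(y) = C1 + C2*erf(sqrt(42)*y/14)


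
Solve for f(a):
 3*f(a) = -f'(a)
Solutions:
 f(a) = C1*exp(-3*a)


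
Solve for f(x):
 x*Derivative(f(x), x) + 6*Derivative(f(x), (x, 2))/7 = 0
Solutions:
 f(x) = C1 + C2*erf(sqrt(21)*x/6)


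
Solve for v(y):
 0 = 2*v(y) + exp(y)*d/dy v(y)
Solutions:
 v(y) = C1*exp(2*exp(-y))


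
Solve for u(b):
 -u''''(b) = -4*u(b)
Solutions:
 u(b) = C1*exp(-sqrt(2)*b) + C2*exp(sqrt(2)*b) + C3*sin(sqrt(2)*b) + C4*cos(sqrt(2)*b)


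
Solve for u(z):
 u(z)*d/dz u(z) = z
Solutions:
 u(z) = -sqrt(C1 + z^2)
 u(z) = sqrt(C1 + z^2)


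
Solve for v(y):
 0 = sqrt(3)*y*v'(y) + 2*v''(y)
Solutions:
 v(y) = C1 + C2*erf(3^(1/4)*y/2)


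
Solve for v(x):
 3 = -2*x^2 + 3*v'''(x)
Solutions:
 v(x) = C1 + C2*x + C3*x^2 + x^5/90 + x^3/6


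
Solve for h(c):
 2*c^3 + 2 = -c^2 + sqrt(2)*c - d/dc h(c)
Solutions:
 h(c) = C1 - c^4/2 - c^3/3 + sqrt(2)*c^2/2 - 2*c


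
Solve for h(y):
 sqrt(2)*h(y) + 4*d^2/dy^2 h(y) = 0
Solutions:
 h(y) = C1*sin(2^(1/4)*y/2) + C2*cos(2^(1/4)*y/2)


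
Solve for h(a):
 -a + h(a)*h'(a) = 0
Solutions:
 h(a) = -sqrt(C1 + a^2)
 h(a) = sqrt(C1 + a^2)


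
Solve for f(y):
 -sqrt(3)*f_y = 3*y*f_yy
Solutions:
 f(y) = C1 + C2*y^(1 - sqrt(3)/3)


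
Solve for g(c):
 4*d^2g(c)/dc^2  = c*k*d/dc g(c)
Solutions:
 g(c) = Piecewise((-sqrt(2)*sqrt(pi)*C1*erf(sqrt(2)*c*sqrt(-k)/4)/sqrt(-k) - C2, (k > 0) | (k < 0)), (-C1*c - C2, True))


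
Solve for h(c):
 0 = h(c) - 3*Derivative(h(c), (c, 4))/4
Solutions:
 h(c) = C1*exp(-sqrt(2)*3^(3/4)*c/3) + C2*exp(sqrt(2)*3^(3/4)*c/3) + C3*sin(sqrt(2)*3^(3/4)*c/3) + C4*cos(sqrt(2)*3^(3/4)*c/3)


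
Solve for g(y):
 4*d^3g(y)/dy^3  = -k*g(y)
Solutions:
 g(y) = C1*exp(2^(1/3)*y*(-k)^(1/3)/2) + C2*exp(2^(1/3)*y*(-k)^(1/3)*(-1 + sqrt(3)*I)/4) + C3*exp(-2^(1/3)*y*(-k)^(1/3)*(1 + sqrt(3)*I)/4)


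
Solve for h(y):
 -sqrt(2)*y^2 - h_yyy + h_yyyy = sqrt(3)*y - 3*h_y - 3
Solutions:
 h(y) = C1 + C2*exp(y*(2*2^(1/3)/(9*sqrt(77) + 79)^(1/3) + 4 + 2^(2/3)*(9*sqrt(77) + 79)^(1/3))/12)*sin(2^(1/3)*sqrt(3)*y*(-2^(1/3)*(9*sqrt(77) + 79)^(1/3) + 2/(9*sqrt(77) + 79)^(1/3))/12) + C3*exp(y*(2*2^(1/3)/(9*sqrt(77) + 79)^(1/3) + 4 + 2^(2/3)*(9*sqrt(77) + 79)^(1/3))/12)*cos(2^(1/3)*sqrt(3)*y*(-2^(1/3)*(9*sqrt(77) + 79)^(1/3) + 2/(9*sqrt(77) + 79)^(1/3))/12) + C4*exp(y*(-2^(2/3)*(9*sqrt(77) + 79)^(1/3) - 2*2^(1/3)/(9*sqrt(77) + 79)^(1/3) + 2)/6) + sqrt(2)*y^3/9 + sqrt(3)*y^2/6 - y + 2*sqrt(2)*y/9


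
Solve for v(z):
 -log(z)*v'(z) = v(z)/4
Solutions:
 v(z) = C1*exp(-li(z)/4)


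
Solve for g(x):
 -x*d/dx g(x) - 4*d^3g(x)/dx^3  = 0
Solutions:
 g(x) = C1 + Integral(C2*airyai(-2^(1/3)*x/2) + C3*airybi(-2^(1/3)*x/2), x)


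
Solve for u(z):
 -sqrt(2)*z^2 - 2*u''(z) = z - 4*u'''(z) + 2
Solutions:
 u(z) = C1 + C2*z + C3*exp(z/2) - sqrt(2)*z^4/24 + z^3*(-4*sqrt(2) - 1)/12 + z^2*(-2*sqrt(2) - 1)


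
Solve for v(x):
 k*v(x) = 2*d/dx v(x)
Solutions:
 v(x) = C1*exp(k*x/2)


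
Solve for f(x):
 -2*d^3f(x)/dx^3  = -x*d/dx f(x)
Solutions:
 f(x) = C1 + Integral(C2*airyai(2^(2/3)*x/2) + C3*airybi(2^(2/3)*x/2), x)


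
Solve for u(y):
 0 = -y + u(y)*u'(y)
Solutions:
 u(y) = -sqrt(C1 + y^2)
 u(y) = sqrt(C1 + y^2)


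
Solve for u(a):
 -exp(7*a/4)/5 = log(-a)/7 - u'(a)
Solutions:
 u(a) = C1 + a*log(-a)/7 - a/7 + 4*exp(7*a/4)/35


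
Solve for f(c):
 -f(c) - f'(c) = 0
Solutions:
 f(c) = C1*exp(-c)


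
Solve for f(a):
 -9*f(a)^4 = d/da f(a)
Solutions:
 f(a) = (-3^(2/3) - 3*3^(1/6)*I)*(1/(C1 + 9*a))^(1/3)/6
 f(a) = (-3^(2/3) + 3*3^(1/6)*I)*(1/(C1 + 9*a))^(1/3)/6
 f(a) = (1/(C1 + 27*a))^(1/3)


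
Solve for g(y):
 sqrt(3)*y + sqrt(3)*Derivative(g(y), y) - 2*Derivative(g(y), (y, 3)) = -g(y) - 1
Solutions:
 g(y) = C1*exp(-y*(2^(2/3)*3^(5/6)/(sqrt(9 - 2*sqrt(3)) + 3)^(1/3) + 18^(1/3)*(sqrt(9 - 2*sqrt(3)) + 3)^(1/3))/12)*sin(y*(-2^(1/3)*3^(1/6)*(sqrt(9 - 2*sqrt(3)) + 3)^(1/3) + 12^(1/3)/(sqrt(9 - 2*sqrt(3)) + 3)^(1/3))/4) + C2*exp(-y*(2^(2/3)*3^(5/6)/(sqrt(9 - 2*sqrt(3)) + 3)^(1/3) + 18^(1/3)*(sqrt(9 - 2*sqrt(3)) + 3)^(1/3))/12)*cos(y*(-2^(1/3)*3^(1/6)*(sqrt(9 - 2*sqrt(3)) + 3)^(1/3) + 12^(1/3)/(sqrt(9 - 2*sqrt(3)) + 3)^(1/3))/4) + C3*exp(y*(2^(2/3)*3^(5/6)/(sqrt(9 - 2*sqrt(3)) + 3)^(1/3) + 18^(1/3)*(sqrt(9 - 2*sqrt(3)) + 3)^(1/3))/6) - sqrt(3)*y + 2


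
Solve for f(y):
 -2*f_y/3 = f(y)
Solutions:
 f(y) = C1*exp(-3*y/2)


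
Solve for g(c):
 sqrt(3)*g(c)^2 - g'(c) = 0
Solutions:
 g(c) = -1/(C1 + sqrt(3)*c)


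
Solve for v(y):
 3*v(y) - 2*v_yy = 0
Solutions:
 v(y) = C1*exp(-sqrt(6)*y/2) + C2*exp(sqrt(6)*y/2)


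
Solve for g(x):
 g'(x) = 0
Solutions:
 g(x) = C1


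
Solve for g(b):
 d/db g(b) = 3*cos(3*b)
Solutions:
 g(b) = C1 + sin(3*b)


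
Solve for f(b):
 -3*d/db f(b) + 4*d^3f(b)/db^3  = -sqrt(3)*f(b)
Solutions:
 f(b) = C1*exp(3^(1/6)*b*(3/(sqrt(6) + 3)^(1/3) + 3^(2/3)*(sqrt(6) + 3)^(1/3))/12)*sin(3^(1/3)*b*(-(sqrt(6) + 3)^(1/3) + 3^(1/3)/(sqrt(6) + 3)^(1/3))/4) + C2*exp(3^(1/6)*b*(3/(sqrt(6) + 3)^(1/3) + 3^(2/3)*(sqrt(6) + 3)^(1/3))/12)*cos(3^(1/3)*b*(-(sqrt(6) + 3)^(1/3) + 3^(1/3)/(sqrt(6) + 3)^(1/3))/4) + C3*exp(-3^(1/6)*b*(3/(sqrt(6) + 3)^(1/3) + 3^(2/3)*(sqrt(6) + 3)^(1/3))/6)


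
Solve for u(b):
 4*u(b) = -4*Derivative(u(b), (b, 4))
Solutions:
 u(b) = (C1*sin(sqrt(2)*b/2) + C2*cos(sqrt(2)*b/2))*exp(-sqrt(2)*b/2) + (C3*sin(sqrt(2)*b/2) + C4*cos(sqrt(2)*b/2))*exp(sqrt(2)*b/2)


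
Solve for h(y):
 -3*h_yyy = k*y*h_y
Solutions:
 h(y) = C1 + Integral(C2*airyai(3^(2/3)*y*(-k)^(1/3)/3) + C3*airybi(3^(2/3)*y*(-k)^(1/3)/3), y)


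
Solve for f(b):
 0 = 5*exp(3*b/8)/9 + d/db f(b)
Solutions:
 f(b) = C1 - 40*exp(3*b/8)/27


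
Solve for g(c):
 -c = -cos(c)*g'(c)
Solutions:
 g(c) = C1 + Integral(c/cos(c), c)


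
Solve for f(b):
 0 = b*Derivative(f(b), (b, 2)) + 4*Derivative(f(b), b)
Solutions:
 f(b) = C1 + C2/b^3


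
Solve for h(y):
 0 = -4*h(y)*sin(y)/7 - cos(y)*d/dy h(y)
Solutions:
 h(y) = C1*cos(y)^(4/7)


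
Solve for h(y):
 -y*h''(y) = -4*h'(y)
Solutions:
 h(y) = C1 + C2*y^5


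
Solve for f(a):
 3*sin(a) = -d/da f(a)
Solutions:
 f(a) = C1 + 3*cos(a)


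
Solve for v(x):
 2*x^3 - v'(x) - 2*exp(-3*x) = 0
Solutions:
 v(x) = C1 + x^4/2 + 2*exp(-3*x)/3


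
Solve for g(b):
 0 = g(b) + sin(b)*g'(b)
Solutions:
 g(b) = C1*sqrt(cos(b) + 1)/sqrt(cos(b) - 1)


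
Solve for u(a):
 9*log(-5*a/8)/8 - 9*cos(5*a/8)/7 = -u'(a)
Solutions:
 u(a) = C1 - 9*a*log(-a)/8 - 9*a*log(5)/8 + 9*a/8 + 27*a*log(2)/8 + 72*sin(5*a/8)/35


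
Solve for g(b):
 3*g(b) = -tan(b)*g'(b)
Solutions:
 g(b) = C1/sin(b)^3


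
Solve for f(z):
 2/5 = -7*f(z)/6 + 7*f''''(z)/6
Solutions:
 f(z) = C1*exp(-z) + C2*exp(z) + C3*sin(z) + C4*cos(z) - 12/35


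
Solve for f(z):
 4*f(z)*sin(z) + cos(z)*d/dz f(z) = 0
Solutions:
 f(z) = C1*cos(z)^4


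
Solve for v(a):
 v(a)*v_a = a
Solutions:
 v(a) = -sqrt(C1 + a^2)
 v(a) = sqrt(C1 + a^2)


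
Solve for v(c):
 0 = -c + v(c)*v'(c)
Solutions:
 v(c) = -sqrt(C1 + c^2)
 v(c) = sqrt(C1 + c^2)


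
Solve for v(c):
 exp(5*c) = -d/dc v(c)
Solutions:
 v(c) = C1 - exp(5*c)/5


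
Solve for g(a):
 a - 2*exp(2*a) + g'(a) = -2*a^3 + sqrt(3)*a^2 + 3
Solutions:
 g(a) = C1 - a^4/2 + sqrt(3)*a^3/3 - a^2/2 + 3*a + exp(2*a)


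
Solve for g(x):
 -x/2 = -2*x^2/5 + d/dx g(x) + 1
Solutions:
 g(x) = C1 + 2*x^3/15 - x^2/4 - x


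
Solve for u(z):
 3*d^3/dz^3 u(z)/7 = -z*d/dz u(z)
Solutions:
 u(z) = C1 + Integral(C2*airyai(-3^(2/3)*7^(1/3)*z/3) + C3*airybi(-3^(2/3)*7^(1/3)*z/3), z)


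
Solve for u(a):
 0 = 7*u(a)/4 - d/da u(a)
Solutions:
 u(a) = C1*exp(7*a/4)


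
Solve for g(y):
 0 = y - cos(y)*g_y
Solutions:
 g(y) = C1 + Integral(y/cos(y), y)


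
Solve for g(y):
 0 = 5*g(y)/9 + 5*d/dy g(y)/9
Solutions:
 g(y) = C1*exp(-y)


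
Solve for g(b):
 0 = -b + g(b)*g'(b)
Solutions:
 g(b) = -sqrt(C1 + b^2)
 g(b) = sqrt(C1 + b^2)


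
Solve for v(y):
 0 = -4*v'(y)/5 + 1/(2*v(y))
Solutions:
 v(y) = -sqrt(C1 + 5*y)/2
 v(y) = sqrt(C1 + 5*y)/2


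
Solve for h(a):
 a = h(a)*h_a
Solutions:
 h(a) = -sqrt(C1 + a^2)
 h(a) = sqrt(C1 + a^2)


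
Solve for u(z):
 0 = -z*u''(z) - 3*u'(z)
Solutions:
 u(z) = C1 + C2/z^2


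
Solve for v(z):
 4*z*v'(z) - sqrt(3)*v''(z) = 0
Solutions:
 v(z) = C1 + C2*erfi(sqrt(2)*3^(3/4)*z/3)


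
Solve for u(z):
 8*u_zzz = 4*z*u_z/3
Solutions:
 u(z) = C1 + Integral(C2*airyai(6^(2/3)*z/6) + C3*airybi(6^(2/3)*z/6), z)


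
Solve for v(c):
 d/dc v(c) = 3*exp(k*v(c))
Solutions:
 v(c) = Piecewise((log(-1/(C1*k + 3*c*k))/k, Ne(k, 0)), (nan, True))
 v(c) = Piecewise((C1 + 3*c, Eq(k, 0)), (nan, True))


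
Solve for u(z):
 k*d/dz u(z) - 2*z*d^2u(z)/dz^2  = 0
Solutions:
 u(z) = C1 + z^(re(k)/2 + 1)*(C2*sin(log(z)*Abs(im(k))/2) + C3*cos(log(z)*im(k)/2))


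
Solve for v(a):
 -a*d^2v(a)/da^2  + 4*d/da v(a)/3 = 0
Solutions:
 v(a) = C1 + C2*a^(7/3)


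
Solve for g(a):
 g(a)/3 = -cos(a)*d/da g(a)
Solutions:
 g(a) = C1*(sin(a) - 1)^(1/6)/(sin(a) + 1)^(1/6)


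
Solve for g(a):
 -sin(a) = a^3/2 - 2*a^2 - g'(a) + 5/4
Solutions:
 g(a) = C1 + a^4/8 - 2*a^3/3 + 5*a/4 - cos(a)


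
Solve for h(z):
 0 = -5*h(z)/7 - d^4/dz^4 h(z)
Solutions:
 h(z) = (C1*sin(sqrt(2)*5^(1/4)*7^(3/4)*z/14) + C2*cos(sqrt(2)*5^(1/4)*7^(3/4)*z/14))*exp(-sqrt(2)*5^(1/4)*7^(3/4)*z/14) + (C3*sin(sqrt(2)*5^(1/4)*7^(3/4)*z/14) + C4*cos(sqrt(2)*5^(1/4)*7^(3/4)*z/14))*exp(sqrt(2)*5^(1/4)*7^(3/4)*z/14)


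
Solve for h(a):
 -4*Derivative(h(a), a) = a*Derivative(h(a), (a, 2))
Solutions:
 h(a) = C1 + C2/a^3


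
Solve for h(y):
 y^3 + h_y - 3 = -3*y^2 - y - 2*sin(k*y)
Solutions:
 h(y) = C1 - y^4/4 - y^3 - y^2/2 + 3*y + 2*cos(k*y)/k


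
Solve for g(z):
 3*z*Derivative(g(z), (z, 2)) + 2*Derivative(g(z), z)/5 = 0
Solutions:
 g(z) = C1 + C2*z^(13/15)


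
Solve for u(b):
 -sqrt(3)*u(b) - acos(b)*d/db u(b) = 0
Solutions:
 u(b) = C1*exp(-sqrt(3)*Integral(1/acos(b), b))


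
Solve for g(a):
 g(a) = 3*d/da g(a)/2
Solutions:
 g(a) = C1*exp(2*a/3)


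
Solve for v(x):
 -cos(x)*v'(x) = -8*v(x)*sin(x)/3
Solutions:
 v(x) = C1/cos(x)^(8/3)


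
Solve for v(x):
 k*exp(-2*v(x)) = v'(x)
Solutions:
 v(x) = log(-sqrt(C1 + 2*k*x))
 v(x) = log(C1 + 2*k*x)/2


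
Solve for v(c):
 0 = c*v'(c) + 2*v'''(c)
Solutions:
 v(c) = C1 + Integral(C2*airyai(-2^(2/3)*c/2) + C3*airybi(-2^(2/3)*c/2), c)


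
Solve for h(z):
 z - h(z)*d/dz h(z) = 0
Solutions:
 h(z) = -sqrt(C1 + z^2)
 h(z) = sqrt(C1 + z^2)


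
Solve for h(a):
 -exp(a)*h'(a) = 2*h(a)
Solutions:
 h(a) = C1*exp(2*exp(-a))


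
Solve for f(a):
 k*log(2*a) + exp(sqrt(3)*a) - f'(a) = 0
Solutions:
 f(a) = C1 + a*k*log(a) + a*k*(-1 + log(2)) + sqrt(3)*exp(sqrt(3)*a)/3


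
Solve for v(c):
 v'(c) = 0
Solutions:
 v(c) = C1


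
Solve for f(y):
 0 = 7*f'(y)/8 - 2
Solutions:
 f(y) = C1 + 16*y/7


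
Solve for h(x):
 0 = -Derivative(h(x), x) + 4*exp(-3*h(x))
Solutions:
 h(x) = log(C1 + 12*x)/3
 h(x) = log((-3^(1/3) - 3^(5/6)*I)*(C1 + 4*x)^(1/3)/2)
 h(x) = log((-3^(1/3) + 3^(5/6)*I)*(C1 + 4*x)^(1/3)/2)


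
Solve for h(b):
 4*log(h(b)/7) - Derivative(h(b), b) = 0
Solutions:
 Integral(1/(-log(_y) + log(7)), (_y, h(b)))/4 = C1 - b


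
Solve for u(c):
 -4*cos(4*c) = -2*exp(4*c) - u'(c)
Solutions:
 u(c) = C1 - exp(4*c)/2 + sin(4*c)


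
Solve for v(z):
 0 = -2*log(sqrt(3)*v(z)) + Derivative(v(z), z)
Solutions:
 -Integral(1/(2*log(_y) + log(3)), (_y, v(z))) = C1 - z


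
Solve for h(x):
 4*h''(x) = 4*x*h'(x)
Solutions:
 h(x) = C1 + C2*erfi(sqrt(2)*x/2)


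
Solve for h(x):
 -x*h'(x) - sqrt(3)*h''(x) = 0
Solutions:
 h(x) = C1 + C2*erf(sqrt(2)*3^(3/4)*x/6)


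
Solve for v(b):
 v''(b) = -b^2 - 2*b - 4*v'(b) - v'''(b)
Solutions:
 v(b) = C1 - b^3/12 - 3*b^2/16 + 7*b/32 + (C2*sin(sqrt(15)*b/2) + C3*cos(sqrt(15)*b/2))*exp(-b/2)


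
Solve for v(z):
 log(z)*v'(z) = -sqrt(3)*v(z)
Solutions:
 v(z) = C1*exp(-sqrt(3)*li(z))


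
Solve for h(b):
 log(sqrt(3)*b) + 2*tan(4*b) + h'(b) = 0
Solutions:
 h(b) = C1 - b*log(b) - b*log(3)/2 + b + log(cos(4*b))/2


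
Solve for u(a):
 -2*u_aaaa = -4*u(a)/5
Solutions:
 u(a) = C1*exp(-2^(1/4)*5^(3/4)*a/5) + C2*exp(2^(1/4)*5^(3/4)*a/5) + C3*sin(2^(1/4)*5^(3/4)*a/5) + C4*cos(2^(1/4)*5^(3/4)*a/5)


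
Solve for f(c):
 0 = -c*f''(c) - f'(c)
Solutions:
 f(c) = C1 + C2*log(c)


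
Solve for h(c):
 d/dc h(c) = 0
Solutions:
 h(c) = C1


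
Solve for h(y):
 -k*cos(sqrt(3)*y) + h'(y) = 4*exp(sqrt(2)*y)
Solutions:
 h(y) = C1 + sqrt(3)*k*sin(sqrt(3)*y)/3 + 2*sqrt(2)*exp(sqrt(2)*y)


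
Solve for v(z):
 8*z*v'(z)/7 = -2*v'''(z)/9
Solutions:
 v(z) = C1 + Integral(C2*airyai(-42^(2/3)*z/7) + C3*airybi(-42^(2/3)*z/7), z)


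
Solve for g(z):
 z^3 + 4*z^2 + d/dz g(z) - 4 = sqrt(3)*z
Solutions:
 g(z) = C1 - z^4/4 - 4*z^3/3 + sqrt(3)*z^2/2 + 4*z


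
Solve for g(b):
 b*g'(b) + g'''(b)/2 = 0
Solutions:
 g(b) = C1 + Integral(C2*airyai(-2^(1/3)*b) + C3*airybi(-2^(1/3)*b), b)


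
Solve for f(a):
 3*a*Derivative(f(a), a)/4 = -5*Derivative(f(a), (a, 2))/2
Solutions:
 f(a) = C1 + C2*erf(sqrt(15)*a/10)


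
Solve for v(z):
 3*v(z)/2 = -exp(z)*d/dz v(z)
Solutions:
 v(z) = C1*exp(3*exp(-z)/2)


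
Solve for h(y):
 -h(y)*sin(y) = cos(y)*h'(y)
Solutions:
 h(y) = C1*cos(y)


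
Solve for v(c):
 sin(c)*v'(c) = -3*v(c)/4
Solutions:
 v(c) = C1*(cos(c) + 1)^(3/8)/(cos(c) - 1)^(3/8)


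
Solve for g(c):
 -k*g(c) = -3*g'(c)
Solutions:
 g(c) = C1*exp(c*k/3)


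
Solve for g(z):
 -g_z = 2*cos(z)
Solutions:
 g(z) = C1 - 2*sin(z)


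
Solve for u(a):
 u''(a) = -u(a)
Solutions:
 u(a) = C1*sin(a) + C2*cos(a)


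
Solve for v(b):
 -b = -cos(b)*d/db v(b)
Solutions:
 v(b) = C1 + Integral(b/cos(b), b)


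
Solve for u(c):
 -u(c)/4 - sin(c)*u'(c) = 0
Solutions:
 u(c) = C1*(cos(c) + 1)^(1/8)/(cos(c) - 1)^(1/8)


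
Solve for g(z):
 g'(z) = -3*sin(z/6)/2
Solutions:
 g(z) = C1 + 9*cos(z/6)


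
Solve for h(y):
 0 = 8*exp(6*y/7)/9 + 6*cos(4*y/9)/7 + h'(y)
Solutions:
 h(y) = C1 - 28*exp(6*y/7)/27 - 27*sin(4*y/9)/14


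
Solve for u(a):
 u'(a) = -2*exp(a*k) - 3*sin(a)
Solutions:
 u(a) = C1 + 3*cos(a) - 2*exp(a*k)/k


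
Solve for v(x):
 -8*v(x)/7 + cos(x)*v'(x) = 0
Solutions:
 v(x) = C1*(sin(x) + 1)^(4/7)/(sin(x) - 1)^(4/7)


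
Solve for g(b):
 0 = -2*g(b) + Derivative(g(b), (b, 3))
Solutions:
 g(b) = C3*exp(2^(1/3)*b) + (C1*sin(2^(1/3)*sqrt(3)*b/2) + C2*cos(2^(1/3)*sqrt(3)*b/2))*exp(-2^(1/3)*b/2)


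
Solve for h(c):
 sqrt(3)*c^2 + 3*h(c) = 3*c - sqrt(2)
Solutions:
 h(c) = -sqrt(3)*c^2/3 + c - sqrt(2)/3


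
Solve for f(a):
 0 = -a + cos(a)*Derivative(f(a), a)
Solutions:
 f(a) = C1 + Integral(a/cos(a), a)


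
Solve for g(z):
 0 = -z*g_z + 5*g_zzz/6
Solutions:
 g(z) = C1 + Integral(C2*airyai(5^(2/3)*6^(1/3)*z/5) + C3*airybi(5^(2/3)*6^(1/3)*z/5), z)


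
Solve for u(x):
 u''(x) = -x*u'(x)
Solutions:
 u(x) = C1 + C2*erf(sqrt(2)*x/2)


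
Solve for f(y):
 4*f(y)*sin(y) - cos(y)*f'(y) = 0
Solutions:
 f(y) = C1/cos(y)^4


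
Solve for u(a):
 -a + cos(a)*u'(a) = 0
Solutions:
 u(a) = C1 + Integral(a/cos(a), a)


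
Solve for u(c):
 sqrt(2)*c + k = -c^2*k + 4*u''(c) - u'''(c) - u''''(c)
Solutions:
 u(c) = C1 + C2*c + C3*exp(c*(-1 + sqrt(17))/2) + C4*exp(-c*(1 + sqrt(17))/2) + c^4*k/48 + c^3*(k + 2*sqrt(2))/48 + c^2*(13*k + 2*sqrt(2))/64


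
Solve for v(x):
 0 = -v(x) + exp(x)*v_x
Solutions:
 v(x) = C1*exp(-exp(-x))


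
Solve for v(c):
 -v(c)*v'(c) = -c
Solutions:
 v(c) = -sqrt(C1 + c^2)
 v(c) = sqrt(C1 + c^2)


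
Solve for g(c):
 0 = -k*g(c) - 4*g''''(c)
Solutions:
 g(c) = C1*exp(-sqrt(2)*c*(-k)^(1/4)/2) + C2*exp(sqrt(2)*c*(-k)^(1/4)/2) + C3*exp(-sqrt(2)*I*c*(-k)^(1/4)/2) + C4*exp(sqrt(2)*I*c*(-k)^(1/4)/2)


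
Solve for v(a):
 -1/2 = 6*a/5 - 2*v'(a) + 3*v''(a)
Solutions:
 v(a) = C1 + C2*exp(2*a/3) + 3*a^2/10 + 23*a/20


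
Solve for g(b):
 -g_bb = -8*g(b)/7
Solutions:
 g(b) = C1*exp(-2*sqrt(14)*b/7) + C2*exp(2*sqrt(14)*b/7)


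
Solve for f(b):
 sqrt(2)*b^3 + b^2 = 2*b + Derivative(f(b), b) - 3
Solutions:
 f(b) = C1 + sqrt(2)*b^4/4 + b^3/3 - b^2 + 3*b


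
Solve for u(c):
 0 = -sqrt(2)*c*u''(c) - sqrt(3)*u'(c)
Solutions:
 u(c) = C1 + C2*c^(1 - sqrt(6)/2)


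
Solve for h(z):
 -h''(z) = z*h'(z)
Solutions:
 h(z) = C1 + C2*erf(sqrt(2)*z/2)


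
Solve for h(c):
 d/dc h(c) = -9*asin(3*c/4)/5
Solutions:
 h(c) = C1 - 9*c*asin(3*c/4)/5 - 3*sqrt(16 - 9*c^2)/5


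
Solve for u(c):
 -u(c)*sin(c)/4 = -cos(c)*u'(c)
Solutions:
 u(c) = C1/cos(c)^(1/4)


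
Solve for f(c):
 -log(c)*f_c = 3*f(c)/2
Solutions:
 f(c) = C1*exp(-3*li(c)/2)


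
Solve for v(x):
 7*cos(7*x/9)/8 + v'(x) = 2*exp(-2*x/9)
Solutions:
 v(x) = C1 - 9*sin(7*x/9)/8 - 9*exp(-2*x/9)


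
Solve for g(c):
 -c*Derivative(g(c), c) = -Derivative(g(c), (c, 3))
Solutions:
 g(c) = C1 + Integral(C2*airyai(c) + C3*airybi(c), c)


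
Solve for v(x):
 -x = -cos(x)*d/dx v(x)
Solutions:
 v(x) = C1 + Integral(x/cos(x), x)


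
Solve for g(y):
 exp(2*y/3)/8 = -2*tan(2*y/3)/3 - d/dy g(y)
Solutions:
 g(y) = C1 - 3*exp(2*y/3)/16 + log(cos(2*y/3))


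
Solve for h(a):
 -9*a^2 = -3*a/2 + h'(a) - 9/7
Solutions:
 h(a) = C1 - 3*a^3 + 3*a^2/4 + 9*a/7


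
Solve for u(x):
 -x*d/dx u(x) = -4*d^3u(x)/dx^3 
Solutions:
 u(x) = C1 + Integral(C2*airyai(2^(1/3)*x/2) + C3*airybi(2^(1/3)*x/2), x)


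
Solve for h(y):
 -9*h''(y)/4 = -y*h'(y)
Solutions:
 h(y) = C1 + C2*erfi(sqrt(2)*y/3)


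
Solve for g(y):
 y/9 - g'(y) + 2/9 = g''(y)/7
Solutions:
 g(y) = C1 + C2*exp(-7*y) + y^2/18 + 13*y/63


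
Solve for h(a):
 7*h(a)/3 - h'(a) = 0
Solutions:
 h(a) = C1*exp(7*a/3)


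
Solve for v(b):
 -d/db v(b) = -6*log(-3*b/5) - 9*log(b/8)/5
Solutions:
 v(b) = C1 + 39*b*log(b)/5 + b*(-6*log(10) - 39/5 + 3*log(2)/5 + 6*log(3) + 6*I*pi)


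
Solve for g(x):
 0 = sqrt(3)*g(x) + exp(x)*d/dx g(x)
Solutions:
 g(x) = C1*exp(sqrt(3)*exp(-x))


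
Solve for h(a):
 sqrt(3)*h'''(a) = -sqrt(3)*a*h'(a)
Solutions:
 h(a) = C1 + Integral(C2*airyai(-a) + C3*airybi(-a), a)


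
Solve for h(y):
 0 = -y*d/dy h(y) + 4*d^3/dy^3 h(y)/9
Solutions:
 h(y) = C1 + Integral(C2*airyai(2^(1/3)*3^(2/3)*y/2) + C3*airybi(2^(1/3)*3^(2/3)*y/2), y)


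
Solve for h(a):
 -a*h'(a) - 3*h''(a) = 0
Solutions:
 h(a) = C1 + C2*erf(sqrt(6)*a/6)


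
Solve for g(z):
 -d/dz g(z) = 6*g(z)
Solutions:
 g(z) = C1*exp(-6*z)


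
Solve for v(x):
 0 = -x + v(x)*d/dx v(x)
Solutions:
 v(x) = -sqrt(C1 + x^2)
 v(x) = sqrt(C1 + x^2)


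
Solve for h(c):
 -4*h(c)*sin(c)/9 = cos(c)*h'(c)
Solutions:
 h(c) = C1*cos(c)^(4/9)


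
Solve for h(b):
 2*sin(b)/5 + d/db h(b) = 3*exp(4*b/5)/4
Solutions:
 h(b) = C1 + 15*exp(4*b/5)/16 + 2*cos(b)/5


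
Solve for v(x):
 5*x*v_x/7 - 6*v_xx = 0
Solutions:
 v(x) = C1 + C2*erfi(sqrt(105)*x/42)


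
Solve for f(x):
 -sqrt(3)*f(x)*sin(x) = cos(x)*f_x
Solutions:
 f(x) = C1*cos(x)^(sqrt(3))


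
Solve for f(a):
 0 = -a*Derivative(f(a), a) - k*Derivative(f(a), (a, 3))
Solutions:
 f(a) = C1 + Integral(C2*airyai(a*(-1/k)^(1/3)) + C3*airybi(a*(-1/k)^(1/3)), a)


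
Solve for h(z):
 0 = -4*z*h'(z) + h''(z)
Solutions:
 h(z) = C1 + C2*erfi(sqrt(2)*z)


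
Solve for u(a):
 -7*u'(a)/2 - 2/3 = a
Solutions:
 u(a) = C1 - a^2/7 - 4*a/21


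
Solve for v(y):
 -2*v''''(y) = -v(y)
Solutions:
 v(y) = C1*exp(-2^(3/4)*y/2) + C2*exp(2^(3/4)*y/2) + C3*sin(2^(3/4)*y/2) + C4*cos(2^(3/4)*y/2)


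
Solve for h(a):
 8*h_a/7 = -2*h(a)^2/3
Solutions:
 h(a) = 12/(C1 + 7*a)


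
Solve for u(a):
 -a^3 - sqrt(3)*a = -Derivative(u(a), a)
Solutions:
 u(a) = C1 + a^4/4 + sqrt(3)*a^2/2


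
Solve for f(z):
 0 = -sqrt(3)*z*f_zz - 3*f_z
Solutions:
 f(z) = C1 + C2*z^(1 - sqrt(3))


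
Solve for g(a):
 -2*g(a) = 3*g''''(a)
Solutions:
 g(a) = (C1*sin(6^(3/4)*a/6) + C2*cos(6^(3/4)*a/6))*exp(-6^(3/4)*a/6) + (C3*sin(6^(3/4)*a/6) + C4*cos(6^(3/4)*a/6))*exp(6^(3/4)*a/6)


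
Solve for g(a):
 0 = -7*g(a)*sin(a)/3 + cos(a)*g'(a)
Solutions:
 g(a) = C1/cos(a)^(7/3)


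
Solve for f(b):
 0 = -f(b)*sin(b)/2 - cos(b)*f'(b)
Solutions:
 f(b) = C1*sqrt(cos(b))


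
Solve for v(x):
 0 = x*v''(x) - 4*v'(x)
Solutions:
 v(x) = C1 + C2*x^5


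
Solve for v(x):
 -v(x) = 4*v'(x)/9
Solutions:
 v(x) = C1*exp(-9*x/4)


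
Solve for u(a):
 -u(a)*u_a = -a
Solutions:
 u(a) = -sqrt(C1 + a^2)
 u(a) = sqrt(C1 + a^2)


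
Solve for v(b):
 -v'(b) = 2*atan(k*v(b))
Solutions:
 Integral(1/atan(_y*k), (_y, v(b))) = C1 - 2*b


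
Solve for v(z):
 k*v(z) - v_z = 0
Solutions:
 v(z) = C1*exp(k*z)


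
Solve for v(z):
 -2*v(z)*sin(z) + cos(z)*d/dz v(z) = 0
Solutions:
 v(z) = C1/cos(z)^2


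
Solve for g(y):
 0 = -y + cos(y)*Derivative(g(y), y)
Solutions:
 g(y) = C1 + Integral(y/cos(y), y)


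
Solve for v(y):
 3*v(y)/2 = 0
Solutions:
 v(y) = 0


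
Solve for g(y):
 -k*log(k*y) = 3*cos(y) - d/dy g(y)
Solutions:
 g(y) = C1 + k*y*(log(k*y) - 1) + 3*sin(y)


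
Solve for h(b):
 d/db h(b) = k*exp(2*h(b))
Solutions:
 h(b) = log(-sqrt(-1/(C1 + b*k))) - log(2)/2
 h(b) = log(-1/(C1 + b*k))/2 - log(2)/2


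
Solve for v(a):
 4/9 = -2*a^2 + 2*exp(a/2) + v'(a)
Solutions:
 v(a) = C1 + 2*a^3/3 + 4*a/9 - 4*exp(a/2)


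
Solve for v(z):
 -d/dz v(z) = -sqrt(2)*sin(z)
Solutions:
 v(z) = C1 - sqrt(2)*cos(z)


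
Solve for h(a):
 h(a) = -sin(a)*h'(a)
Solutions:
 h(a) = C1*sqrt(cos(a) + 1)/sqrt(cos(a) - 1)


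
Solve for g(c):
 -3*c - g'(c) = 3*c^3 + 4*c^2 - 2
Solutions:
 g(c) = C1 - 3*c^4/4 - 4*c^3/3 - 3*c^2/2 + 2*c
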